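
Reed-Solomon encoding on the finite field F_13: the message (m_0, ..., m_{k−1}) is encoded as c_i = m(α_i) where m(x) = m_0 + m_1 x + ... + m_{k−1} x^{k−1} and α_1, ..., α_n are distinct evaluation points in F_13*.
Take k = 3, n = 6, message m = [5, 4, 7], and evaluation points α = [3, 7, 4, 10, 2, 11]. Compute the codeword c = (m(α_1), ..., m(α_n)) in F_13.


c = [2, 12, 3, 4, 2, 12]

Message polynomial: m(x) = 5 + 4·x + 7·x^2 (mod 13).
For each evaluation point α_i, compute m(α_i) mod 13:
  α_1 = 3: Horner steps 7 → 12 → 2, so m(3) = 2.
  α_2 = 7: Horner steps 7 → 1 → 12, so m(7) = 12.
  α_3 = 4: Horner steps 7 → 6 → 3, so m(4) = 3.
  α_4 = 10: Horner steps 7 → 9 → 4, so m(10) = 4.
  α_5 = 2: Horner steps 7 → 5 → 2, so m(2) = 2.
  α_6 = 11: Horner steps 7 → 3 → 12, so m(11) = 12.
Codeword c = [2, 12, 3, 4, 2, 12] ∈ F_13^6.


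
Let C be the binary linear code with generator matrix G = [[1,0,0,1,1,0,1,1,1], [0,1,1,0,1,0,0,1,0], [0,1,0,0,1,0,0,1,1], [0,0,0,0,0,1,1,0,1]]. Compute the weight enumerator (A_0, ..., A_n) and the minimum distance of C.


Weight distribution: A_0 = 1, A_2 = 1, A_3 = 2, A_4 = 3, A_5 = 4, A_6 = 3, A_7 = 2. Minimum distance d = 2.

Enumerate all 2^4 = 16 messages m ∈ F_2^4.
For each, compute codeword c = mG in F_2^9, then tally its weight.
  m = 0000 → c = 000000000, weight = 0.
  m = 1000 → c = 100110111, weight = 6.
  m = 0100 → c = 011010010, weight = 4.
  m = 1100 → c = 111100101, weight = 6.
  m = 0010 → c = 010010011, weight = 4.
  m = 1010 → c = 110100100, weight = 4.
  m = 0110 → c = 001000001, weight = 2.
  m = 1110 → c = 101110110, weight = 6.
  m = 0001 → c = 000001101, weight = 3.
  m = 1001 → c = 100111010, weight = 5.
  m = 0101 → c = 011011111, weight = 7.
  m = 1101 → c = 111101000, weight = 5.
  m = 0011 → c = 010011110, weight = 5.
  m = 1011 → c = 110101001, weight = 5.
  m = 0111 → c = 001001100, weight = 3.
  m = 1111 → c = 101111011, weight = 7.
Tally weights:
  weight 0: 1 codewords.
  weight 2: 1 codewords.
  weight 3: 2 codewords.
  weight 4: 3 codewords.
  weight 5: 4 codewords.
  weight 6: 3 codewords.
  weight 7: 2 codewords.
Minimum distance d = smallest w > 0 with A_w > 0 = 2.
Sanity: Σ A_w = 16 = 2^4 = 16 ✓.


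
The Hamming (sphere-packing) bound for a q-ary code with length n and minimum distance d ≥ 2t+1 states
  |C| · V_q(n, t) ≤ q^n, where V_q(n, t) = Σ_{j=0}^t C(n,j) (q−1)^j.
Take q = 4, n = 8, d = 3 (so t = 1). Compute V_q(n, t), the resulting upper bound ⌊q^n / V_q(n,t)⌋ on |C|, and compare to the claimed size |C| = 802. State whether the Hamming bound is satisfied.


V_q(n, t) = 25, q^n = 65536, Hamming bound = 2621, |C| = 802 ≤ bound (satisfied).

Step 1: Compute V_q(n, t) = Σ_{j=0}^1 C(n, j) (q−1)^j.
  j = 0: C(8,0)·(3)^0 = 1·1 = 1.
  j = 1: C(8,1)·(3)^1 = 8·3 = 24.
  V_q(n, t) = 1 + 24 = 25.
Step 2: q^n = 4^8 = 65536.
Step 3: Hamming bound ⌊q^n / V_q(n,t)⌋ = ⌊65536/25⌋ = 2621.
Step 4: Compare |C| = 802 to 2621: satisfied.
The claimed |C| lies below the Hamming bound.


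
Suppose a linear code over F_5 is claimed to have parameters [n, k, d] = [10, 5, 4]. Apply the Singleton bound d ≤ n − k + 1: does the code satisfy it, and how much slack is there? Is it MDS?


Singleton RHS = n − k + 1 = 6, slack = 2, bound satisfied, not MDS.

Singleton bound: d ≤ n − k + 1.
Here n = 10, k = 5, so n − k + 1 = 6.
Given d = 4, check d ≤ 6: YES.
Slack = (n − k + 1) − d = 2.
The code is NOT MDS (slack = 2 > 0).
Description: the claimed parameters are [10, 5, 4]_5; such a code would be non-MDS.


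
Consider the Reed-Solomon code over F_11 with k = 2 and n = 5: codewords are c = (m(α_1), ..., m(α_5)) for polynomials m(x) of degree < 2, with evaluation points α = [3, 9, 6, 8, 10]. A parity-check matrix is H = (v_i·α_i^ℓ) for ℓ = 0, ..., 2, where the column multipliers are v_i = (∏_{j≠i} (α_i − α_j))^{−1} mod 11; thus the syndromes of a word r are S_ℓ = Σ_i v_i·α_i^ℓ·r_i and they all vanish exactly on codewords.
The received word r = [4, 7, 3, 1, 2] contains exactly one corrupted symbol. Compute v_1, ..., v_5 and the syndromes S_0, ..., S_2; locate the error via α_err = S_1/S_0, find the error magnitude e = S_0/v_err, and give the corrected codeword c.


S = (5, 8, 4), error at position 3, error magnitude e = 3, c = [4, 7, 0, 1, 2].

Step 1: column multipliers v_i = (∏_{j≠i}(α_i − α_j))^{−1} mod 11.
  i = 1 (α = 3): (3−9)(3−6)(3−8)(3−10) = (−6)·(−3)·(−5)·(−7) = 630 ≡ 3, so v_1 = 3^{−1} = 4 (mod 11).
  i = 2 (α = 9): (9−3)(9−6)(9−8)(9−10) = 6·3·1·(−1) = −18 ≡ 4, so v_2 = 4^{−1} = 3 (mod 11).
  i = 3 (α = 6): (6−3)(6−9)(6−8)(6−10) = 3·(−3)·(−2)·(−4) = −72 ≡ 5, so v_3 = 5^{−1} = 9 (mod 11).
  i = 4 (α = 8): (8−3)(8−9)(8−6)(8−10) = 5·(−1)·2·(−2) = 20 ≡ 9, so v_4 = 9^{−1} = 5 (mod 11).
  i = 5 (α = 10): (10−3)(10−9)(10−6)(10−8) = 7·1·4·2 = 56 ≡ 1, so v_5 = 1^{−1} = 1 (mod 11).
  v = [4, 3, 9, 5, 1].
Step 2: syndromes of r = [4, 7, 3, 1, 2] (all sums mod 11).
  S_0 = Σ v_i r_i = 4·4 + 3·7 + 9·3 + 5·1 + 1·2 = 71 ≡ 5.
  S_1 = Σ v_i α_i r_i = 4·3·4 + 3·9·7 + 9·6·3 + 5·8·1 + 1·10·2 = 459 ≡ 8.
  α_i^2 mod 11 = [9, 4, 3, 9, 1].
  S_2 = Σ v_i α_i^2 r_i = 4·9·4 + 3·4·7 + 9·3·3 + 5·9·1 + 1·1·2 = 356 ≡ 4.
  S = (5, 8, 4) ≠ 0, so r is not a codeword (an error is present).
Step 3: locate the error. For a single error e at position i, S_ℓ = v_i·e·α_i^ℓ, so α_err = S_1/S_0.
  S_0^{−1} = 5^{−1} = 9 (mod 11), so α_err = 8·9 = 72 ≡ 6 = α_3. Error position i = 3.
  Consistency check: S_2/S_1 = 4·7 = 28 ≡ 6 = α_err ✓ (single-error assumption holds).
Step 4: error magnitude e = S_0/v_3 = S_0·∏_{j≠3}(α_3 − α_j) = 5·5 = 25 ≡ 3 (mod 11).
Step 5: correct position 3: c_3 = r_3 − e = 3 − 3 ≡ 0 (mod 11). Hence c = [4, 7, 0, 1, 2].
  Check: interpolating c through the α_i gives m(x) = 8 + 6·x (degree < 2) with m(α_i) = c_i for every i, so c is indeed a codeword.


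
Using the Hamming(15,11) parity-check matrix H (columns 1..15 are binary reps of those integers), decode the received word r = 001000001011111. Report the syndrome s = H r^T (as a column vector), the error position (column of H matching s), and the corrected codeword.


s = (0, 0, 0, 1)^T, error position = 1, corrected codeword c = 101000001011111

Compute s = H r^T mod 2 one row at a time:
  s_1 = 0 + 1 + 0 + 1 + 1 + 1 + 1 + 1 = 6 ≡ 0 (mod 2).
  s_2 = 0 + 0 + 0 + 0 + 1 + 1 + 1 + 1 = 4 ≡ 0 (mod 2).
  s_3 = 0 + 1 + 0 + 0 + 0 + 1 + 1 + 1 = 4 ≡ 0 (mod 2).
  s_4 = 0 + 1 + 0 + 0 + 1 + 1 + 1 + 1 = 5 ≡ 1 (mod 2).
s = (0, 0, 0, 1)^T — this equals column 1 of H (binary 0001), so error is at position 1.
Correct: flip bit 1 of r = 001000001011111 to get c = 101000001011111.


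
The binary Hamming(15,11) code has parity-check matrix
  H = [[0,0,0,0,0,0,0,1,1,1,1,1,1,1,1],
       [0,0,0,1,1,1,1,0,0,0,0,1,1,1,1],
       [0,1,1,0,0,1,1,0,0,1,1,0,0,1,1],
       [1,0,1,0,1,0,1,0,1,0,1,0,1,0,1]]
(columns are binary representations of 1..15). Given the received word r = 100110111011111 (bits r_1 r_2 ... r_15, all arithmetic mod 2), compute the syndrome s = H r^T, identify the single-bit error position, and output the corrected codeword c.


s = (1, 1, 0, 1)^T, error position = 13, corrected codeword c = 100110111011011

Compute s = H r^T mod 2 one row at a time:
  s_1 = 1 + 1 + 0 + 1 + 1 + 1 + 1 + 1 = 7 ≡ 1 (mod 2).
  s_2 = 1 + 1 + 0 + 1 + 1 + 1 + 1 + 1 = 7 ≡ 1 (mod 2).
  s_3 = 0 + 0 + 0 + 1 + 0 + 1 + 1 + 1 = 4 ≡ 0 (mod 2).
  s_4 = 1 + 0 + 1 + 1 + 1 + 1 + 1 + 1 = 7 ≡ 1 (mod 2).
s = (1, 1, 0, 1)^T — this equals column 13 of H (binary 1101), so error is at position 13.
Correct: flip bit 13 of r = 100110111011111 to get c = 100110111011011.


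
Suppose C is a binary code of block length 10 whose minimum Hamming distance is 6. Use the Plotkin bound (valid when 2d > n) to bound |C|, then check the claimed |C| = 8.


Plotkin bound M ≤ 6; given |C| = 8 > bound (violated).

Check applicability: 2d = 12, n = 10.
2d − n = 2 > 0, so Plotkin applies.
Compute d/(2d−n) = 6/2 ≈ 3.0000.
⌊d/(2d−n)⌋ = 3.
Plotkin bound: M ≤ 2·3 = 6.
Given |C| = 8, check: VIOLATED.
This |C| is above the Plotkin bound, so no binary code with n = 10, d = 6 and 8 codewords exists.


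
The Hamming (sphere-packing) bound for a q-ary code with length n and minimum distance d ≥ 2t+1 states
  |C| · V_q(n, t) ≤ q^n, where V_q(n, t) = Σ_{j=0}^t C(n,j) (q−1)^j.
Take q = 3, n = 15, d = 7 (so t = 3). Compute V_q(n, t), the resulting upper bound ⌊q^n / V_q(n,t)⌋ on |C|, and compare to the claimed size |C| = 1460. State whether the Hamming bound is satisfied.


V_q(n, t) = 4091, q^n = 14348907, Hamming bound = 3507, |C| = 1460 ≤ bound (satisfied).

Step 1: Compute V_q(n, t) = Σ_{j=0}^3 C(n, j) (q−1)^j.
  j = 0: C(15,0)·(2)^0 = 1·1 = 1.
  j = 1: C(15,1)·(2)^1 = 15·2 = 30.
  j = 2: C(15,2)·(2)^2 = 105·4 = 420.
  j = 3: C(15,3)·(2)^3 = 455·8 = 3640.
  V_q(n, t) = 1 + 30 + 420 + 3640 = 4091.
Step 2: q^n = 3^15 = 14348907.
Step 3: Hamming bound ⌊q^n / V_q(n,t)⌋ = ⌊14348907/4091⌋ = 3507.
Step 4: Compare |C| = 1460 to 3507: satisfied.
The claimed |C| lies below the Hamming bound.


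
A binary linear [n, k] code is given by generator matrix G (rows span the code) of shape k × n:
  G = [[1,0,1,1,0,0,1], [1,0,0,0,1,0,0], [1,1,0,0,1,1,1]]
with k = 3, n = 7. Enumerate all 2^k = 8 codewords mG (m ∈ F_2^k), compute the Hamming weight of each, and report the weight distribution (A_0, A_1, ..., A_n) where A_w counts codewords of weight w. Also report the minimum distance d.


Weight distribution: A_0 = 1, A_2 = 1, A_3 = 1, A_4 = 2, A_5 = 3. Minimum distance d = 2.

Enumerate all 2^3 = 8 messages m ∈ F_2^3.
For each, compute codeword c = mG in F_2^7, then tally its weight.
  m = 000 → c = 0000000, weight = 0.
  m = 100 → c = 1011001, weight = 4.
  m = 010 → c = 1000100, weight = 2.
  m = 110 → c = 0011101, weight = 4.
  m = 001 → c = 1100111, weight = 5.
  m = 101 → c = 0111110, weight = 5.
  m = 011 → c = 0100011, weight = 3.
  m = 111 → c = 1111010, weight = 5.
Tally weights:
  weight 0: 1 codewords.
  weight 2: 1 codewords.
  weight 3: 1 codewords.
  weight 4: 2 codewords.
  weight 5: 3 codewords.
Minimum distance d = smallest w > 0 with A_w > 0 = 2.
Sanity: Σ A_w = 8 = 2^3 = 8 ✓.


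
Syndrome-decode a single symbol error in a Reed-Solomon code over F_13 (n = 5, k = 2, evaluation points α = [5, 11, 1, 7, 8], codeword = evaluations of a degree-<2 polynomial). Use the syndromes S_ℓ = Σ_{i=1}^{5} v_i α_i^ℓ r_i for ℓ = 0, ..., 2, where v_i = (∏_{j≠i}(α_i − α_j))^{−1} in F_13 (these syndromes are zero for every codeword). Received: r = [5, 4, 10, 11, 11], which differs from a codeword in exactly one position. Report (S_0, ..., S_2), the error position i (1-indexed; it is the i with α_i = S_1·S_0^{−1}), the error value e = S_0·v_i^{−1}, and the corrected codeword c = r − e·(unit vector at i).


S = (6, 3, 8), error at position 4, error magnitude e = 2, c = [5, 4, 10, 9, 11].

Step 1: column multipliers v_i = (∏_{j≠i}(α_i − α_j))^{−1} mod 13.
  i = 1 (α = 5): (5−11)(5−1)(5−7)(5−8) = (−6)·4·(−2)·(−3) = −144 ≡ 12, so v_1 = 12^{−1} = 12 (mod 13).
  i = 2 (α = 11): (11−5)(11−1)(11−7)(11−8) = 6·10·4·3 = 720 ≡ 5, so v_2 = 5^{−1} = 8 (mod 13).
  i = 3 (α = 1): (1−5)(1−11)(1−7)(1−8) = (−4)·(−10)·(−6)·(−7) = 1680 ≡ 3, so v_3 = 3^{−1} = 9 (mod 13).
  i = 4 (α = 7): (7−5)(7−11)(7−1)(7−8) = 2·(−4)·6·(−1) = 48 ≡ 9, so v_4 = 9^{−1} = 3 (mod 13).
  i = 5 (α = 8): (8−5)(8−11)(8−1)(8−7) = 3·(−3)·7·1 = −63 ≡ 2, so v_5 = 2^{−1} = 7 (mod 13).
  v = [12, 8, 9, 3, 7].
Step 2: syndromes of r = [5, 4, 10, 11, 11] (all sums mod 13).
  S_0 = Σ v_i r_i = 12·5 + 8·4 + 9·10 + 3·11 + 7·11 = 292 ≡ 6.
  S_1 = Σ v_i α_i r_i = 12·5·5 + 8·11·4 + 9·1·10 + 3·7·11 + 7·8·11 = 1589 ≡ 3.
  α_i^2 mod 13 = [12, 4, 1, 10, 12].
  S_2 = Σ v_i α_i^2 r_i = 12·12·5 + 8·4·4 + 9·1·10 + 3·10·11 + 7·12·11 = 2192 ≡ 8.
  S = (6, 3, 8) ≠ 0, so r is not a codeword (an error is present).
Step 3: locate the error. For a single error e at position i, S_ℓ = v_i·e·α_i^ℓ, so α_err = S_1/S_0.
  S_0^{−1} = 6^{−1} = 11 (mod 13), so α_err = 3·11 = 33 ≡ 7 = α_4. Error position i = 4.
  Consistency check: S_2/S_1 = 8·9 = 72 ≡ 7 = α_err ✓ (single-error assumption holds).
Step 4: error magnitude e = S_0/v_4 = S_0·∏_{j≠4}(α_4 − α_j) = 6·9 = 54 ≡ 2 (mod 13).
Step 5: correct position 4: c_4 = r_4 − e = 11 − 2 ≡ 9 (mod 13). Hence c = [5, 4, 10, 9, 11].
  Check: interpolating c through the α_i gives m(x) = 8 + 2·x (degree < 2) with m(α_i) = c_i for every i, so c is indeed a codeword.


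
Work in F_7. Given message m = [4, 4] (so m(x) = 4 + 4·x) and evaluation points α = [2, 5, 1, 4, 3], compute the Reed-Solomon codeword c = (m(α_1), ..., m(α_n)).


c = [5, 3, 1, 6, 2]

Message polynomial: m(x) = 4 + 4·x (mod 7).
For each evaluation point α_i, compute m(α_i) mod 7:
  α_1 = 2: Horner steps 4 → 5, so m(2) = 5.
  α_2 = 5: Horner steps 4 → 3, so m(5) = 3.
  α_3 = 1: Horner steps 4 → 1, so m(1) = 1.
  α_4 = 4: Horner steps 4 → 6, so m(4) = 6.
  α_5 = 3: Horner steps 4 → 2, so m(3) = 2.
Codeword c = [5, 3, 1, 6, 2] ∈ F_7^5.


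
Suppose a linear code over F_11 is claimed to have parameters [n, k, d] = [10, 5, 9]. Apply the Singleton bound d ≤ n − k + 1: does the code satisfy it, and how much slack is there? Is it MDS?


Singleton RHS = n − k + 1 = 6, slack = -3, bound violated (no such code; not MDS).

Singleton bound: d ≤ n − k + 1.
Here n = 10, k = 5, so n − k + 1 = 6.
Given d = 9, check d ≤ 6: NO.
Slack = (n − k + 1) − d = -3.
The slack is negative: d = 9 exceeds n − k + 1 = 6 by 3, so the Singleton bound is violated and no linear [10, 5, 9]_11 code can exist. In particular it is not MDS (MDS requires d = n − k + 1 exactly).
Description: the claimed parameters are [10, 5, 9]_11; such a code would be impossible (violates the Singleton bound).


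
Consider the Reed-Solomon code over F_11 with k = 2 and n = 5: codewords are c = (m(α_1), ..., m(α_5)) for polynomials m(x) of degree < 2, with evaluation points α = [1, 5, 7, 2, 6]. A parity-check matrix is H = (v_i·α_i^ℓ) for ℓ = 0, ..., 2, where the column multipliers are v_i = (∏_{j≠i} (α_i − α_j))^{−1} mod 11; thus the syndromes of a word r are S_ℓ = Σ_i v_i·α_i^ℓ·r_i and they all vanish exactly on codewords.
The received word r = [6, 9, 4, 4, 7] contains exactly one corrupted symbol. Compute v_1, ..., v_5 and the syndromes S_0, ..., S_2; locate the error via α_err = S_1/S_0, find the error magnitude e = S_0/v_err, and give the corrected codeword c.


S = (2, 3, 10), error at position 3, error magnitude e = 10, c = [6, 9, 5, 4, 7].

Step 1: column multipliers v_i = (∏_{j≠i}(α_i − α_j))^{−1} mod 11.
  i = 1 (α = 1): (1−5)(1−7)(1−2)(1−6) = (−4)·(−6)·(−1)·(−5) = 120 ≡ 10, so v_1 = 10^{−1} = 10 (mod 11).
  i = 2 (α = 5): (5−1)(5−7)(5−2)(5−6) = 4·(−2)·3·(−1) = 24 ≡ 2, so v_2 = 2^{−1} = 6 (mod 11).
  i = 3 (α = 7): (7−1)(7−5)(7−2)(7−6) = 6·2·5·1 = 60 ≡ 5, so v_3 = 5^{−1} = 9 (mod 11).
  i = 4 (α = 2): (2−1)(2−5)(2−7)(2−6) = 1·(−3)·(−5)·(−4) = −60 ≡ 6, so v_4 = 6^{−1} = 2 (mod 11).
  i = 5 (α = 6): (6−1)(6−5)(6−7)(6−2) = 5·1·(−1)·4 = −20 ≡ 2, so v_5 = 2^{−1} = 6 (mod 11).
  v = [10, 6, 9, 2, 6].
Step 2: syndromes of r = [6, 9, 4, 4, 7] (all sums mod 11).
  S_0 = Σ v_i r_i = 10·6 + 6·9 + 9·4 + 2·4 + 6·7 = 200 ≡ 2.
  S_1 = Σ v_i α_i r_i = 10·1·6 + 6·5·9 + 9·7·4 + 2·2·4 + 6·6·7 = 850 ≡ 3.
  α_i^2 mod 11 = [1, 3, 5, 4, 3].
  S_2 = Σ v_i α_i^2 r_i = 10·1·6 + 6·3·9 + 9·5·4 + 2·4·4 + 6·3·7 = 560 ≡ 10.
  S = (2, 3, 10) ≠ 0, so r is not a codeword (an error is present).
Step 3: locate the error. For a single error e at position i, S_ℓ = v_i·e·α_i^ℓ, so α_err = S_1/S_0.
  S_0^{−1} = 2^{−1} = 6 (mod 11), so α_err = 3·6 = 18 ≡ 7 = α_3. Error position i = 3.
  Consistency check: S_2/S_1 = 10·4 = 40 ≡ 7 = α_err ✓ (single-error assumption holds).
Step 4: error magnitude e = S_0/v_3 = S_0·∏_{j≠3}(α_3 − α_j) = 2·5 = 10 ≡ 10 (mod 11).
Step 5: correct position 3: c_3 = r_3 − e = 4 − 10 ≡ 5 (mod 11). Hence c = [6, 9, 5, 4, 7].
  Check: interpolating c through the α_i gives m(x) = 8 + 9·x (degree < 2) with m(α_i) = c_i for every i, so c is indeed a codeword.


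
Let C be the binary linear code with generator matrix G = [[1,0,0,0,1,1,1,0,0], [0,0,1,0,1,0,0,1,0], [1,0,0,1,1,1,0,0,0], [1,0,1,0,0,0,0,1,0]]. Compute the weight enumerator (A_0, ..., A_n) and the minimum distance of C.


Weight distribution: A_0 = 1, A_2 = 4, A_3 = 2, A_4 = 3, A_5 = 6. Minimum distance d = 2.

Enumerate all 2^4 = 16 messages m ∈ F_2^4.
For each, compute codeword c = mG in F_2^9, then tally its weight.
  m = 0000 → c = 000000000, weight = 0.
  m = 1000 → c = 100011100, weight = 4.
  m = 0100 → c = 001010010, weight = 3.
  m = 1100 → c = 101001110, weight = 5.
  m = 0010 → c = 100111000, weight = 4.
  m = 1010 → c = 000100100, weight = 2.
  m = 0110 → c = 101101010, weight = 5.
  m = 1110 → c = 001110110, weight = 5.
  m = 0001 → c = 101000010, weight = 3.
  m = 1001 → c = 001011110, weight = 5.
  m = 0101 → c = 100010000, weight = 2.
  m = 1101 → c = 000001100, weight = 2.
  m = 0011 → c = 001111010, weight = 5.
  m = 1011 → c = 101100110, weight = 5.
  m = 0111 → c = 000101000, weight = 2.
  m = 1111 → c = 100110100, weight = 4.
Tally weights:
  weight 0: 1 codewords.
  weight 2: 4 codewords.
  weight 3: 2 codewords.
  weight 4: 3 codewords.
  weight 5: 6 codewords.
Minimum distance d = smallest w > 0 with A_w > 0 = 2.
Sanity: Σ A_w = 16 = 2^4 = 16 ✓.


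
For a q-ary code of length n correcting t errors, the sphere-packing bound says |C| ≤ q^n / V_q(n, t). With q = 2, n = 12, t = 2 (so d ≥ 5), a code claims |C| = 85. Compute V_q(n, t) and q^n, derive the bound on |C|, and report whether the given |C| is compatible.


V_q(n, t) = 79, q^n = 4096, Hamming bound = 51, |C| = 85 > bound (violated).

Step 1: Compute V_q(n, t) = Σ_{j=0}^2 C(n, j) (q−1)^j.
  j = 0: C(12,0)·(1)^0 = 1·1 = 1.
  j = 1: C(12,1)·(1)^1 = 12·1 = 12.
  j = 2: C(12,2)·(1)^2 = 66·1 = 66.
  V_q(n, t) = 1 + 12 + 66 = 79.
Step 2: q^n = 2^12 = 4096.
Step 3: Hamming bound ⌊q^n / V_q(n,t)⌋ = ⌊4096/79⌋ = 51.
Step 4: Compare |C| = 85 to 51: violated.
The claimed |C| lies above the Hamming bound, so no 2-ary code of length 12 with d ≥ 5 can have 85 codewords.


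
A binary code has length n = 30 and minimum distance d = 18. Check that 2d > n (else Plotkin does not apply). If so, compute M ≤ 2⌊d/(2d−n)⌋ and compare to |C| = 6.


Plotkin bound M ≤ 6; given |C| = 6 ≤ bound (satisfied).

Check applicability: 2d = 36, n = 30.
2d − n = 6 > 0, so Plotkin applies.
Compute d/(2d−n) = 18/6 ≈ 3.0000.
⌊d/(2d−n)⌋ = 3.
Plotkin bound: M ≤ 2·3 = 6.
Given |C| = 6, check: satisfied.
This |C| is at the Plotkin bound.


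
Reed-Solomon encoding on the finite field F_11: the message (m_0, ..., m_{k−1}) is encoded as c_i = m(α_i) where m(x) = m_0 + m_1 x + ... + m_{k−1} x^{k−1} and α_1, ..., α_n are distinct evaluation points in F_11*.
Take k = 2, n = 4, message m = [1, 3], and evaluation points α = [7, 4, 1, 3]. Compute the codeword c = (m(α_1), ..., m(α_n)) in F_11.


c = [0, 2, 4, 10]

Message polynomial: m(x) = 1 + 3·x (mod 11).
For each evaluation point α_i, compute m(α_i) mod 11:
  α_1 = 7: Horner steps 3 → 0, so m(7) = 0.
  α_2 = 4: Horner steps 3 → 2, so m(4) = 2.
  α_3 = 1: Horner steps 3 → 4, so m(1) = 4.
  α_4 = 3: Horner steps 3 → 10, so m(3) = 10.
Codeword c = [0, 2, 4, 10] ∈ F_11^4.


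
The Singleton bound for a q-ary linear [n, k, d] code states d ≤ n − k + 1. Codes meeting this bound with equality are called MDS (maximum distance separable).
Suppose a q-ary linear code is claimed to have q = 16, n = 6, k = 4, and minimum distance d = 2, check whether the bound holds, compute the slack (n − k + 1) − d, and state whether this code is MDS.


Singleton RHS = n − k + 1 = 3, slack = 1, bound satisfied, not MDS.

Singleton bound: d ≤ n − k + 1.
Here n = 6, k = 4, so n − k + 1 = 3.
Given d = 2, check d ≤ 3: YES.
Slack = (n − k + 1) − d = 1.
The code is NOT MDS (slack = 1 > 0).
Description: the claimed parameters are [6, 4, 2]_16; such a code would be non-MDS.


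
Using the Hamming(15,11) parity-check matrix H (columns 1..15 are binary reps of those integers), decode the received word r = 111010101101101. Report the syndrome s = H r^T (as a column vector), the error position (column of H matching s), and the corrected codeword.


s = (1, 1, 1, 1)^T, error position = 15, corrected codeword c = 111010101101100

Compute s = H r^T mod 2 one row at a time:
  s_1 = 0 + 1 + 1 + 0 + 1 + 1 + 0 + 1 = 5 ≡ 1 (mod 2).
  s_2 = 0 + 1 + 0 + 1 + 1 + 1 + 0 + 1 = 5 ≡ 1 (mod 2).
  s_3 = 1 + 1 + 0 + 1 + 1 + 0 + 0 + 1 = 5 ≡ 1 (mod 2).
  s_4 = 1 + 1 + 1 + 1 + 1 + 0 + 1 + 1 = 7 ≡ 1 (mod 2).
s = (1, 1, 1, 1)^T — this equals column 15 of H (binary 1111), so error is at position 15.
Correct: flip bit 15 of r = 111010101101101 to get c = 111010101101100.


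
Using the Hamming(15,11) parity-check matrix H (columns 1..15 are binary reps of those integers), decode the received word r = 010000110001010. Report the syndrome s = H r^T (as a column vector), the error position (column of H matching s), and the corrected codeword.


s = (1, 1, 1, 1)^T, error position = 15, corrected codeword c = 010000110001011

Compute s = H r^T mod 2 one row at a time:
  s_1 = 1 + 0 + 0 + 0 + 1 + 0 + 1 + 0 = 3 ≡ 1 (mod 2).
  s_2 = 0 + 0 + 0 + 1 + 1 + 0 + 1 + 0 = 3 ≡ 1 (mod 2).
  s_3 = 1 + 0 + 0 + 1 + 0 + 0 + 1 + 0 = 3 ≡ 1 (mod 2).
  s_4 = 0 + 0 + 0 + 1 + 0 + 0 + 0 + 0 = 1 ≡ 1 (mod 2).
s = (1, 1, 1, 1)^T — this equals column 15 of H (binary 1111), so error is at position 15.
Correct: flip bit 15 of r = 010000110001010 to get c = 010000110001011.


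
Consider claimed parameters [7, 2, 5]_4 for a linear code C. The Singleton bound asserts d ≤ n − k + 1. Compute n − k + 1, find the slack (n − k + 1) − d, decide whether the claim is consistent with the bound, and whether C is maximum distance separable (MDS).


Singleton RHS = n − k + 1 = 6, slack = 1, bound satisfied, not MDS.

Singleton bound: d ≤ n − k + 1.
Here n = 7, k = 2, so n − k + 1 = 6.
Given d = 5, check d ≤ 6: YES.
Slack = (n − k + 1) − d = 1.
The code is NOT MDS (slack = 1 > 0).
Description: the claimed parameters are [7, 2, 5]_4; such a code would be non-MDS.


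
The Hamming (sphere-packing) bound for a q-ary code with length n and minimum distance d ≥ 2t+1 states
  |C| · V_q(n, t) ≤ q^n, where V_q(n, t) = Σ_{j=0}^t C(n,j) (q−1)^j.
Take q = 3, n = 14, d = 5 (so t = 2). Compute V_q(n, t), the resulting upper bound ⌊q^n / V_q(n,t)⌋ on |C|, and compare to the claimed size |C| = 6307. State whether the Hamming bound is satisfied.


V_q(n, t) = 393, q^n = 4782969, Hamming bound = 12170, |C| = 6307 ≤ bound (satisfied).

Step 1: Compute V_q(n, t) = Σ_{j=0}^2 C(n, j) (q−1)^j.
  j = 0: C(14,0)·(2)^0 = 1·1 = 1.
  j = 1: C(14,1)·(2)^1 = 14·2 = 28.
  j = 2: C(14,2)·(2)^2 = 91·4 = 364.
  V_q(n, t) = 1 + 28 + 364 = 393.
Step 2: q^n = 3^14 = 4782969.
Step 3: Hamming bound ⌊q^n / V_q(n,t)⌋ = ⌊4782969/393⌋ = 12170.
Step 4: Compare |C| = 6307 to 12170: satisfied.
The claimed |C| lies below the Hamming bound.


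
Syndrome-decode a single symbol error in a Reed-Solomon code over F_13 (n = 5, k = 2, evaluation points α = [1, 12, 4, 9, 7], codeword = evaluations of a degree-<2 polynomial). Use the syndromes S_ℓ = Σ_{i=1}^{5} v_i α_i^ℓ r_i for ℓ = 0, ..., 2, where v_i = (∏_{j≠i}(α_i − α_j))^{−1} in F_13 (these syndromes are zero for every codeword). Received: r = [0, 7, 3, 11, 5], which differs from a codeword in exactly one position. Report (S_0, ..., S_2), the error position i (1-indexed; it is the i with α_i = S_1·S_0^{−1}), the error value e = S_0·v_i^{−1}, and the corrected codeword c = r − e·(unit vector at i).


S = (5, 7, 2), error at position 3, error magnitude e = 7, c = [0, 7, 9, 11, 5].

Step 1: column multipliers v_i = (∏_{j≠i}(α_i − α_j))^{−1} mod 13.
  i = 1 (α = 1): (1−12)(1−4)(1−9)(1−7) = (−11)·(−3)·(−8)·(−6) = 1584 ≡ 11, so v_1 = 11^{−1} = 6 (mod 13).
  i = 2 (α = 12): (12−1)(12−4)(12−9)(12−7) = 11·8·3·5 = 1320 ≡ 7, so v_2 = 7^{−1} = 2 (mod 13).
  i = 3 (α = 4): (4−1)(4−12)(4−9)(4−7) = 3·(−8)·(−5)·(−3) = −360 ≡ 4, so v_3 = 4^{−1} = 10 (mod 13).
  i = 4 (α = 9): (9−1)(9−12)(9−4)(9−7) = 8·(−3)·5·2 = −240 ≡ 7, so v_4 = 7^{−1} = 2 (mod 13).
  i = 5 (α = 7): (7−1)(7−12)(7−4)(7−9) = 6·(−5)·3·(−2) = 180 ≡ 11, so v_5 = 11^{−1} = 6 (mod 13).
  v = [6, 2, 10, 2, 6].
Step 2: syndromes of r = [0, 7, 3, 11, 5] (all sums mod 13).
  S_0 = Σ v_i r_i = 6·0 + 2·7 + 10·3 + 2·11 + 6·5 = 96 ≡ 5.
  S_1 = Σ v_i α_i r_i = 6·1·0 + 2·12·7 + 10·4·3 + 2·9·11 + 6·7·5 = 696 ≡ 7.
  α_i^2 mod 13 = [1, 1, 3, 3, 10].
  S_2 = Σ v_i α_i^2 r_i = 6·1·0 + 2·1·7 + 10·3·3 + 2·3·11 + 6·10·5 = 470 ≡ 2.
  S = (5, 7, 2) ≠ 0, so r is not a codeword (an error is present).
Step 3: locate the error. For a single error e at position i, S_ℓ = v_i·e·α_i^ℓ, so α_err = S_1/S_0.
  S_0^{−1} = 5^{−1} = 8 (mod 13), so α_err = 7·8 = 56 ≡ 4 = α_3. Error position i = 3.
  Consistency check: S_2/S_1 = 2·2 = 4 ≡ 4 = α_err ✓ (single-error assumption holds).
Step 4: error magnitude e = S_0/v_3 = S_0·∏_{j≠3}(α_3 − α_j) = 5·4 = 20 ≡ 7 (mod 13).
Step 5: correct position 3: c_3 = r_3 − e = 3 − 7 ≡ 9 (mod 13). Hence c = [0, 7, 9, 11, 5].
  Check: interpolating c through the α_i gives m(x) = 10 + 3·x (degree < 2) with m(α_i) = c_i for every i, so c is indeed a codeword.


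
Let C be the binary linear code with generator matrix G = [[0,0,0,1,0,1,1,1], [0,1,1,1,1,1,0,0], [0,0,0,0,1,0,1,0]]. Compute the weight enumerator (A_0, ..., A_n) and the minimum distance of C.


Weight distribution: A_0 = 1, A_2 = 1, A_3 = 1, A_4 = 2, A_5 = 3. Minimum distance d = 2.

Enumerate all 2^3 = 8 messages m ∈ F_2^3.
For each, compute codeword c = mG in F_2^8, then tally its weight.
  m = 000 → c = 00000000, weight = 0.
  m = 100 → c = 00010111, weight = 4.
  m = 010 → c = 01111100, weight = 5.
  m = 110 → c = 01101011, weight = 5.
  m = 001 → c = 00001010, weight = 2.
  m = 101 → c = 00011101, weight = 4.
  m = 011 → c = 01110110, weight = 5.
  m = 111 → c = 01100001, weight = 3.
Tally weights:
  weight 0: 1 codewords.
  weight 2: 1 codewords.
  weight 3: 1 codewords.
  weight 4: 2 codewords.
  weight 5: 3 codewords.
Minimum distance d = smallest w > 0 with A_w > 0 = 2.
Sanity: Σ A_w = 8 = 2^3 = 8 ✓.


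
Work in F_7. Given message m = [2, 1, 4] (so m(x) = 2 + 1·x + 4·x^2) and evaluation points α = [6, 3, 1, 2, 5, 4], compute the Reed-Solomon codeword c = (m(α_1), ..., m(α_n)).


c = [5, 6, 0, 6, 2, 0]

Message polynomial: m(x) = 2 + 1·x + 4·x^2 (mod 7).
For each evaluation point α_i, compute m(α_i) mod 7:
  α_1 = 6: Horner steps 4 → 4 → 5, so m(6) = 5.
  α_2 = 3: Horner steps 4 → 6 → 6, so m(3) = 6.
  α_3 = 1: Horner steps 4 → 5 → 0, so m(1) = 0.
  α_4 = 2: Horner steps 4 → 2 → 6, so m(2) = 6.
  α_5 = 5: Horner steps 4 → 0 → 2, so m(5) = 2.
  α_6 = 4: Horner steps 4 → 3 → 0, so m(4) = 0.
Codeword c = [5, 6, 0, 6, 2, 0] ∈ F_7^6.


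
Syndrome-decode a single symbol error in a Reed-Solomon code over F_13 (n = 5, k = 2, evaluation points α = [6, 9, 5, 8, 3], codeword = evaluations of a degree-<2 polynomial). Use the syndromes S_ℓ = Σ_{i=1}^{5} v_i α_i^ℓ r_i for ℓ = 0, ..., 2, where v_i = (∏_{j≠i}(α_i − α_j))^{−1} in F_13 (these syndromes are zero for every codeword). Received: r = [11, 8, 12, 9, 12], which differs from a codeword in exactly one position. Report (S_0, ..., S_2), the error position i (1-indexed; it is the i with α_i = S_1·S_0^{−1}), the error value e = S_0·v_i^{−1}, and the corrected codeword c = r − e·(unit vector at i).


S = (1, 3, 9), error at position 5, error magnitude e = 11, c = [11, 8, 12, 9, 1].

Step 1: column multipliers v_i = (∏_{j≠i}(α_i − α_j))^{−1} mod 13.
  i = 1 (α = 6): (6−9)(6−5)(6−8)(6−3) = (−3)·1·(−2)·3 = 18 ≡ 5, so v_1 = 5^{−1} = 8 (mod 13).
  i = 2 (α = 9): (9−6)(9−5)(9−8)(9−3) = 3·4·1·6 = 72 ≡ 7, so v_2 = 7^{−1} = 2 (mod 13).
  i = 3 (α = 5): (5−6)(5−9)(5−8)(5−3) = (−1)·(−4)·(−3)·2 = −24 ≡ 2, so v_3 = 2^{−1} = 7 (mod 13).
  i = 4 (α = 8): (8−6)(8−9)(8−5)(8−3) = 2·(−1)·3·5 = −30 ≡ 9, so v_4 = 9^{−1} = 3 (mod 13).
  i = 5 (α = 3): (3−6)(3−9)(3−5)(3−8) = (−3)·(−6)·(−2)·(−5) = 180 ≡ 11, so v_5 = 11^{−1} = 6 (mod 13).
  v = [8, 2, 7, 3, 6].
Step 2: syndromes of r = [11, 8, 12, 9, 12] (all sums mod 13).
  S_0 = Σ v_i r_i = 8·11 + 2·8 + 7·12 + 3·9 + 6·12 = 287 ≡ 1.
  S_1 = Σ v_i α_i r_i = 8·6·11 + 2·9·8 + 7·5·12 + 3·8·9 + 6·3·12 = 1524 ≡ 3.
  α_i^2 mod 13 = [10, 3, 12, 12, 9].
  S_2 = Σ v_i α_i^2 r_i = 8·10·11 + 2·3·8 + 7·12·12 + 3·12·9 + 6·9·12 = 2908 ≡ 9.
  S = (1, 3, 9) ≠ 0, so r is not a codeword (an error is present).
Step 3: locate the error. For a single error e at position i, S_ℓ = v_i·e·α_i^ℓ, so α_err = S_1/S_0.
  S_0^{−1} = 1^{−1} = 1 (mod 13), so α_err = 3·1 = 3 ≡ 3 = α_5. Error position i = 5.
  Consistency check: S_2/S_1 = 9·9 = 81 ≡ 3 = α_err ✓ (single-error assumption holds).
Step 4: error magnitude e = S_0/v_5 = S_0·∏_{j≠5}(α_5 − α_j) = 1·11 = 11 ≡ 11 (mod 13).
Step 5: correct position 5: c_5 = r_5 − e = 12 − 11 ≡ 1 (mod 13). Hence c = [11, 8, 12, 9, 1].
  Check: interpolating c through the α_i gives m(x) = 4 + 12·x (degree < 2) with m(α_i) = c_i for every i, so c is indeed a codeword.


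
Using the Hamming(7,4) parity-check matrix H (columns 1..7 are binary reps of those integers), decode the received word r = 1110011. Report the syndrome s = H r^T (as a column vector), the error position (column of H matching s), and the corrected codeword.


s = (0, 0, 1)^T, error position = 1, corrected codeword c = 0110011

Compute s = H r^T mod 2 one row at a time:
  s_1 = 0 + 0 + 1 + 1 = 2 ≡ 0 (mod 2).
  s_2 = 1 + 1 + 1 + 1 = 4 ≡ 0 (mod 2).
  s_3 = 1 + 1 + 0 + 1 = 3 ≡ 1 (mod 2).
s = (0, 0, 1)^T — this equals column 1 of H (binary 001), so error is at position 1.
Correct: flip bit 1 of r = 1110011 to get c = 0110011.


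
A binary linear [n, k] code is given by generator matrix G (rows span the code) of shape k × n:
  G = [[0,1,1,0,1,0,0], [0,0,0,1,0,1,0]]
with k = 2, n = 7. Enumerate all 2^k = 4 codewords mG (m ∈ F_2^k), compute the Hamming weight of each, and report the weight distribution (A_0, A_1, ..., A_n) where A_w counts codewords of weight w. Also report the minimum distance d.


Weight distribution: A_0 = 1, A_2 = 1, A_3 = 1, A_5 = 1. Minimum distance d = 2.

Enumerate all 2^2 = 4 messages m ∈ F_2^2.
For each, compute codeword c = mG in F_2^7, then tally its weight.
  m = 00 → c = 0000000, weight = 0.
  m = 10 → c = 0110100, weight = 3.
  m = 01 → c = 0001010, weight = 2.
  m = 11 → c = 0111110, weight = 5.
Tally weights:
  weight 0: 1 codewords.
  weight 2: 1 codewords.
  weight 3: 1 codewords.
  weight 5: 1 codewords.
Minimum distance d = smallest w > 0 with A_w > 0 = 2.
Sanity: Σ A_w = 4 = 2^2 = 4 ✓.


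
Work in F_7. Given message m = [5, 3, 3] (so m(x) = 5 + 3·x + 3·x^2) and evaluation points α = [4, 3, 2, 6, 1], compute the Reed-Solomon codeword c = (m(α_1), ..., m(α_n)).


c = [2, 6, 2, 5, 4]

Message polynomial: m(x) = 5 + 3·x + 3·x^2 (mod 7).
For each evaluation point α_i, compute m(α_i) mod 7:
  α_1 = 4: Horner steps 3 → 1 → 2, so m(4) = 2.
  α_2 = 3: Horner steps 3 → 5 → 6, so m(3) = 6.
  α_3 = 2: Horner steps 3 → 2 → 2, so m(2) = 2.
  α_4 = 6: Horner steps 3 → 0 → 5, so m(6) = 5.
  α_5 = 1: Horner steps 3 → 6 → 4, so m(1) = 4.
Codeword c = [2, 6, 2, 5, 4] ∈ F_7^5.


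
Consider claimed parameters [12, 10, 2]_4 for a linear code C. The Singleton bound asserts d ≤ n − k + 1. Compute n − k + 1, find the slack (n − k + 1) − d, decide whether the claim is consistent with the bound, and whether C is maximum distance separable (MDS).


Singleton RHS = n − k + 1 = 3, slack = 1, bound satisfied, not MDS.

Singleton bound: d ≤ n − k + 1.
Here n = 12, k = 10, so n − k + 1 = 3.
Given d = 2, check d ≤ 3: YES.
Slack = (n − k + 1) − d = 1.
The code is NOT MDS (slack = 1 > 0).
Description: the claimed parameters are [12, 10, 2]_4; such a code would be non-MDS.


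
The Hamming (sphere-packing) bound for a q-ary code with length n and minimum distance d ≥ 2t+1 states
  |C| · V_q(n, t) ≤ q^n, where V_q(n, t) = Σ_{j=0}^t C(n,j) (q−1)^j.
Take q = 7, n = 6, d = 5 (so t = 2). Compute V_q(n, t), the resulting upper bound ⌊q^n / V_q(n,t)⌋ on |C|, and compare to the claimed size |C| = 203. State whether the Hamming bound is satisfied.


V_q(n, t) = 577, q^n = 117649, Hamming bound = 203, |C| = 203 ≤ bound (satisfied).

Step 1: Compute V_q(n, t) = Σ_{j=0}^2 C(n, j) (q−1)^j.
  j = 0: C(6,0)·(6)^0 = 1·1 = 1.
  j = 1: C(6,1)·(6)^1 = 6·6 = 36.
  j = 2: C(6,2)·(6)^2 = 15·36 = 540.
  V_q(n, t) = 1 + 36 + 540 = 577.
Step 2: q^n = 7^6 = 117649.
Step 3: Hamming bound ⌊q^n / V_q(n,t)⌋ = ⌊117649/577⌋ = 203.
Step 4: Compare |C| = 203 to 203: satisfied.
The claimed |C| lies at the Hamming bound (tight).


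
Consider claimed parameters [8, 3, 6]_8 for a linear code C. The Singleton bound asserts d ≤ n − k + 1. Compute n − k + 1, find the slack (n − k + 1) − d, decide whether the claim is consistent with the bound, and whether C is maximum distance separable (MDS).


Singleton RHS = n − k + 1 = 6, slack = 0, bound satisfied, MDS.

Singleton bound: d ≤ n − k + 1.
Here n = 8, k = 3, so n − k + 1 = 6.
Given d = 6, check d ≤ 6: YES.
Slack = (n − k + 1) − d = 0.
The code is MDS (slack = 0).
Description: the claimed parameters are [8, 3, 6]_8; such a code would be MDS (meets Singleton bound).


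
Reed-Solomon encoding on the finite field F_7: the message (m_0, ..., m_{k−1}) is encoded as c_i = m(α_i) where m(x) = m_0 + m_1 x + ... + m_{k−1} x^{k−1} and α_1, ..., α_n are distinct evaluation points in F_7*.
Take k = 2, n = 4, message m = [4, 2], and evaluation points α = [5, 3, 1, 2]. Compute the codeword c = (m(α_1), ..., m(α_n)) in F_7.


c = [0, 3, 6, 1]

Message polynomial: m(x) = 4 + 2·x (mod 7).
For each evaluation point α_i, compute m(α_i) mod 7:
  α_1 = 5: Horner steps 2 → 0, so m(5) = 0.
  α_2 = 3: Horner steps 2 → 3, so m(3) = 3.
  α_3 = 1: Horner steps 2 → 6, so m(1) = 6.
  α_4 = 2: Horner steps 2 → 1, so m(2) = 1.
Codeword c = [0, 3, 6, 1] ∈ F_7^4.


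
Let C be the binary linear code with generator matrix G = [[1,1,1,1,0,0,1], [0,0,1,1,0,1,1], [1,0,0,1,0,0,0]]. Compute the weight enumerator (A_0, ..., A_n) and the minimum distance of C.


Weight distribution: A_0 = 1, A_2 = 1, A_3 = 3, A_4 = 2, A_5 = 1. Minimum distance d = 2.

Enumerate all 2^3 = 8 messages m ∈ F_2^3.
For each, compute codeword c = mG in F_2^7, then tally its weight.
  m = 000 → c = 0000000, weight = 0.
  m = 100 → c = 1111001, weight = 5.
  m = 010 → c = 0011011, weight = 4.
  m = 110 → c = 1100010, weight = 3.
  m = 001 → c = 1001000, weight = 2.
  m = 101 → c = 0110001, weight = 3.
  m = 011 → c = 1010011, weight = 4.
  m = 111 → c = 0101010, weight = 3.
Tally weights:
  weight 0: 1 codewords.
  weight 2: 1 codewords.
  weight 3: 3 codewords.
  weight 4: 2 codewords.
  weight 5: 1 codewords.
Minimum distance d = smallest w > 0 with A_w > 0 = 2.
Sanity: Σ A_w = 8 = 2^3 = 8 ✓.


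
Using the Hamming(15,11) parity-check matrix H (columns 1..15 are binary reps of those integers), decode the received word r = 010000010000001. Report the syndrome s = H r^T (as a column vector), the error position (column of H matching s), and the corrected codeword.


s = (0, 1, 0, 1)^T, error position = 5, corrected codeword c = 010010010000001

Compute s = H r^T mod 2 one row at a time:
  s_1 = 1 + 0 + 0 + 0 + 0 + 0 + 0 + 1 = 2 ≡ 0 (mod 2).
  s_2 = 0 + 0 + 0 + 0 + 0 + 0 + 0 + 1 = 1 ≡ 1 (mod 2).
  s_3 = 1 + 0 + 0 + 0 + 0 + 0 + 0 + 1 = 2 ≡ 0 (mod 2).
  s_4 = 0 + 0 + 0 + 0 + 0 + 0 + 0 + 1 = 1 ≡ 1 (mod 2).
s = (0, 1, 0, 1)^T — this equals column 5 of H (binary 0101), so error is at position 5.
Correct: flip bit 5 of r = 010000010000001 to get c = 010010010000001.


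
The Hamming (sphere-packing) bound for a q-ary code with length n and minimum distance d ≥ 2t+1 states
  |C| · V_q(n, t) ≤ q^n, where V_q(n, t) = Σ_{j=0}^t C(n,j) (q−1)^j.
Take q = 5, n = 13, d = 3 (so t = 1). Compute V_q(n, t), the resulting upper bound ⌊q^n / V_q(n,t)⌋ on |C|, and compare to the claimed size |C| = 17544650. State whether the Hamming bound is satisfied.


V_q(n, t) = 53, q^n = 1220703125, Hamming bound = 23032134, |C| = 17544650 ≤ bound (satisfied).

Step 1: Compute V_q(n, t) = Σ_{j=0}^1 C(n, j) (q−1)^j.
  j = 0: C(13,0)·(4)^0 = 1·1 = 1.
  j = 1: C(13,1)·(4)^1 = 13·4 = 52.
  V_q(n, t) = 1 + 52 = 53.
Step 2: q^n = 5^13 = 1220703125.
Step 3: Hamming bound ⌊q^n / V_q(n,t)⌋ = ⌊1220703125/53⌋ = 23032134.
Step 4: Compare |C| = 17544650 to 23032134: satisfied.
The claimed |C| lies below the Hamming bound.


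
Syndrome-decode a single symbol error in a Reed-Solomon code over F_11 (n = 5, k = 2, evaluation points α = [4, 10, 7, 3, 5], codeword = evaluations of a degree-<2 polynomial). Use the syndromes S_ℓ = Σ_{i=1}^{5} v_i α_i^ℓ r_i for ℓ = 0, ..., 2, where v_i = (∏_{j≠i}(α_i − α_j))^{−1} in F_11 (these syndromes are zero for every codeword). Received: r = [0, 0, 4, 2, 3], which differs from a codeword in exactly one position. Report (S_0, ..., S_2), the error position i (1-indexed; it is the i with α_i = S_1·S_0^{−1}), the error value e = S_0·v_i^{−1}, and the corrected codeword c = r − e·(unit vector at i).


S = (9, 3, 1), error at position 1, error magnitude e = 3, c = [8, 0, 4, 2, 3].

Step 1: column multipliers v_i = (∏_{j≠i}(α_i − α_j))^{−1} mod 11.
  i = 1 (α = 4): (4−10)(4−7)(4−3)(4−5) = (−6)·(−3)·1·(−1) = −18 ≡ 4, so v_1 = 4^{−1} = 3 (mod 11).
  i = 2 (α = 10): (10−4)(10−7)(10−3)(10−5) = 6·3·7·5 = 630 ≡ 3, so v_2 = 3^{−1} = 4 (mod 11).
  i = 3 (α = 7): (7−4)(7−10)(7−3)(7−5) = 3·(−3)·4·2 = −72 ≡ 5, so v_3 = 5^{−1} = 9 (mod 11).
  i = 4 (α = 3): (3−4)(3−10)(3−7)(3−5) = (−1)·(−7)·(−4)·(−2) = 56 ≡ 1, so v_4 = 1^{−1} = 1 (mod 11).
  i = 5 (α = 5): (5−4)(5−10)(5−7)(5−3) = 1·(−5)·(−2)·2 = 20 ≡ 9, so v_5 = 9^{−1} = 5 (mod 11).
  v = [3, 4, 9, 1, 5].
Step 2: syndromes of r = [0, 0, 4, 2, 3] (all sums mod 11).
  S_0 = Σ v_i r_i = 3·0 + 4·0 + 9·4 + 1·2 + 5·3 = 53 ≡ 9.
  S_1 = Σ v_i α_i r_i = 3·4·0 + 4·10·0 + 9·7·4 + 1·3·2 + 5·5·3 = 333 ≡ 3.
  α_i^2 mod 11 = [5, 1, 5, 9, 3].
  S_2 = Σ v_i α_i^2 r_i = 3·5·0 + 4·1·0 + 9·5·4 + 1·9·2 + 5·3·3 = 243 ≡ 1.
  S = (9, 3, 1) ≠ 0, so r is not a codeword (an error is present).
Step 3: locate the error. For a single error e at position i, S_ℓ = v_i·e·α_i^ℓ, so α_err = S_1/S_0.
  S_0^{−1} = 9^{−1} = 5 (mod 11), so α_err = 3·5 = 15 ≡ 4 = α_1. Error position i = 1.
  Consistency check: S_2/S_1 = 1·4 = 4 ≡ 4 = α_err ✓ (single-error assumption holds).
Step 4: error magnitude e = S_0/v_1 = S_0·∏_{j≠1}(α_1 − α_j) = 9·4 = 36 ≡ 3 (mod 11).
Step 5: correct position 1: c_1 = r_1 − e = 0 − 3 ≡ 8 (mod 11). Hence c = [8, 0, 4, 2, 3].
  Check: interpolating c through the α_i gives m(x) = 6 + 6·x (degree < 2) with m(α_i) = c_i for every i, so c is indeed a codeword.
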